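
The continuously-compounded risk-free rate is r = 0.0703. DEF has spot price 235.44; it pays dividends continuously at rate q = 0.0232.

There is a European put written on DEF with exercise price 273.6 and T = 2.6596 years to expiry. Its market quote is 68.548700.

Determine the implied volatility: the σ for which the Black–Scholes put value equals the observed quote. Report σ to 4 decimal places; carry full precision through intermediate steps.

At σ = 0.4613 the Black–Scholes value reproduces the quote:
σ√T = 0.4613·√2.6596 = 0.752301
d₁ = (ln(S/K) + (r−q+σ²/2)T) / (σ√T) = (ln(235.44/273.6) + (0.0703−0.0232+0.4613²/2)·2.6596) / 0.752301 = (-0.150211 + 0.408246) / 0.752301 = 0.342994
d₂ = d₁ − σ√T = 0.342994 − 0.752301 = -0.409307
e^{−rT} = 0.829469
e^{−qT} = 0.940162
N(−d₁) = 0.365802,  N(−d₂) = 0.658843
V = K·e^{−rT}·N(−d₂) − S·e^{−qT}·N(−d₁) = 149.519554 − 80.970855 = 68.548700 (the observed quote) — the price is monotone increasing in volatility, hence this σ is the only solution

sigma = 0.4613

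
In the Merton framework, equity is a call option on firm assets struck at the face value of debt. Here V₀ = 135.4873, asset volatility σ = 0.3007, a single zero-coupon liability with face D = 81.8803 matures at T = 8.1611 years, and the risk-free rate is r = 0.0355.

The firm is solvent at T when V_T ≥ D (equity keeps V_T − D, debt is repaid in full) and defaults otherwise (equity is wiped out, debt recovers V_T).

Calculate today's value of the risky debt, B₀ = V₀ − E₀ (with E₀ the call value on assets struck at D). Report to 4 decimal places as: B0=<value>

B0=54.1728

Work the structural quantities from V₀ = 135.4873 against face 81.8803:
d₁ = [ln(V₀/D) + (r + σ²/2)T] / (σ√T)
   = [ln(135.4873/81.8803) + (0.0355 + 0.5·0.3007²)·8.1611] / (0.3007·√8.1611)
   = [0.503619 + 0.658684] / 0.859029 = 1.353044
d₂ = d₁ − σ√T = 1.353044 − 0.859029 = 0.494015
N(d₁) = 0.911979,  N(d₂) = 0.689352,  e^(−rT) = 0.748474
E₀ = V₀·N(d₁) − D·e^(−rT)·N(d₂)
   = 135.4873·0.911979 − 81.8803·0.748474·0.689352 = 81.314469
B₀ = V₀ − E₀ = 135.4873 − 81.314469 = 54.172831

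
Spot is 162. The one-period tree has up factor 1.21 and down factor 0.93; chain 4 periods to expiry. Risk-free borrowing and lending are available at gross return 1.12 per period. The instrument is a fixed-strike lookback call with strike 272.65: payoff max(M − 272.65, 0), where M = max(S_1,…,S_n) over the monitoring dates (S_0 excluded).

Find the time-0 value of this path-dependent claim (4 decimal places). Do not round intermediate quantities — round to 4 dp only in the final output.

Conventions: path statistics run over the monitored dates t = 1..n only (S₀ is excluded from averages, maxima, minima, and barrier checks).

Set p* = 0.6786 (from d < R < u); the path-dependent value is the discounted p*-expectation over all price paths.
Enumerate all 2^4 = 16 price paths (U = up ×1.21, D = down ×0.93); each path with k up-moves has probability p*^k·(1−p*)^(4−k).
DDDD: M=150.6600, payoff=0.0000, prob=0.010674
UDDD: M=196.0200, payoff=0.0000, prob=0.022535
DUDD: M=182.2986, payoff=0.0000, prob=0.022535
UUDD: M=237.1842, payoff=0.0000, prob=0.047573
DDUD: M=169.5377, payoff=0.0000, prob=0.022535
UDUD: M=220.5813, payoff=0.0000, prob=0.047573
DUUD: M=220.5813, payoff=0.0000, prob=0.047573
UUUD: M=286.9929, payoff=14.3429, prob=0.100432
DDDU: M=157.6701, payoff=0.0000, prob=0.022535
UDDU: M=205.1406, payoff=0.0000, prob=0.047573
DUDU: M=205.1406, payoff=0.0000, prob=0.047573
UUDU: M=266.9034, payoff=0.0000, prob=0.100432
DDUU: M=205.1406, payoff=0.0000, prob=0.047573
UDUU: M=266.9034, payoff=0.0000, prob=0.100432
DUUU: M=266.9034, payoff=0.0000, prob=0.100432
UUUU: M=347.2614, payoff=74.6114, prob=0.212023
Price = Σ prob·payoff / R^4 = 17.259786 / 1.573519 = 10.9689

price = 10.9689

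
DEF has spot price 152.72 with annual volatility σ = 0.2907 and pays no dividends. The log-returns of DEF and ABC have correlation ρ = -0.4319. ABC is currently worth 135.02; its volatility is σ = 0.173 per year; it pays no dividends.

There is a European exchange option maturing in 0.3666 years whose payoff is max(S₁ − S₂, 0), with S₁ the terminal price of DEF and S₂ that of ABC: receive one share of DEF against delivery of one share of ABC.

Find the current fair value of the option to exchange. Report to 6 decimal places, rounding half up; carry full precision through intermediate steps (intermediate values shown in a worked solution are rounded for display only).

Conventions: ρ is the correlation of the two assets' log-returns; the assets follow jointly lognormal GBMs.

σ_eff = √(σ₁² + σ₂² − 2ρσ₁σ₂) = √(0.2907² + 0.173² − 2·-0.4319·0.2907·0.173) = 0.397337
d₁ = (ln(S₁/S₂) + (q₂ − q₁ + σ_eff²/2)T) / (σ_eff√T) = (ln(152.72/135.02) + (0.0 − 0.0 + 0.078938)·0.3666) / 0.240578 = 0.632320
d₂ = d₁ − σ_eff√T = 0.632320 − 0.240578 = 0.391742
N(d₁) = 0.736411,  N(d₂) = 0.652376
V = S₁·e^{−q₁T}·N(d₁) − S₂·e^{−q₂T}·N(d₂) = 112.464691 − 88.083747 = 24.380944
Key observation: no risk-free rate is needed — with the second asset as numeraire the exchange option is a call on the ratio S₁/S₂, and r cancels out of the value.

exchange price = 24.380944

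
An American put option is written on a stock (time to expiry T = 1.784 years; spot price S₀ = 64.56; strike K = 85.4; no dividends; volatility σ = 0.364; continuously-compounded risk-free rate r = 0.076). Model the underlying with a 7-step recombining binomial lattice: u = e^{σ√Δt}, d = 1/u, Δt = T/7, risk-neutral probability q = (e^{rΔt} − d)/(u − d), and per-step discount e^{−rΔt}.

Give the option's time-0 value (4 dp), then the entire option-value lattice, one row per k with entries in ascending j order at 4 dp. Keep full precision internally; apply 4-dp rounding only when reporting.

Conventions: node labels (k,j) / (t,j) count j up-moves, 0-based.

price = 22.7022
tree:
22.7022
31.6773 14.8542
40.6954 22.0805 8.4034
48.1997 31.6773 13.6042 3.6724
54.4443 40.6954 21.2599 6.6878 0.8832
59.6407 48.1997 31.6773 11.9543 1.8268 0.0000
63.9647 54.4443 40.6954 20.8400 3.7788 0.0000 0.0000
67.5629 59.6407 48.1997 31.6773 7.8165 0.0000 0.0000 0.0000

params: Δt=0.25486 u=1.20173 d=0.83214 q=0.50711 e^(-rΔt)=0.98082
t_7 payoffs: 67.5629 59.6407 48.1997 31.6773 7.8165 0.0000 0.0000 0.0000
k=6: node(6,0) S=21.4353 payoff=63.9647 vs cont=62.3265 → 63.9647 [stop]  node(6,1) S=30.9557 payoff=54.4443 vs cont=52.8061 → 54.4443 [stop]  node(6,2) S=44.7046 payoff=40.6954 vs cont=39.0572 → 40.6954 [stop]  node(6,3) S=64.5600 payoff=20.8400 vs cont=19.2018 → 20.8400 [stop]  node(6,4) S=93.2341 payoff=0.0000 vs cont=3.7788 → 3.7788 [wait]  node(6,5) S=134.6438 payoff=0.0000 vs cont=0.0000 → 0.0000 [wait]  node(6,6) S=194.4455 payoff=0.0000 vs cont=0.0000 → 0.0000 [wait]
k=5: node(5,0) S=25.7593 payoff=59.6407 vs cont=58.0024 → 59.6407 [stop]  node(5,1) S=37.2003 payoff=48.1997 vs cont=46.5615 → 48.1997 [stop]  node(5,2) S=53.7227 payoff=31.6773 vs cont=30.0391 → 31.6773 [stop]  node(5,3) S=77.5835 payoff=7.8165 vs cont=11.9543 → 11.9543 [wait]  node(5,4) S=112.0420 payoff=0.0000 vs cont=1.8268 → 1.8268 [wait]  node(5,5) S=161.8051 payoff=0.0000 vs cont=0.0000 → 0.0000 [wait]
k=4: node(4,0) S=30.9557 payoff=54.4443 vs cont=52.8061 → 54.4443 [stop]  node(4,1) S=44.7046 payoff=40.6954 vs cont=39.0572 → 40.6954 [stop]  node(4,2) S=64.5600 payoff=20.8400 vs cont=21.2599 → 21.2599 [wait]  node(4,3) S=93.2341 payoff=0.0000 vs cont=6.6878 → 6.6878 [wait]  node(4,4) S=134.6438 payoff=0.0000 vs cont=0.8832 → 0.8832 [wait]
k=3: node(3,0) S=37.2003 payoff=48.1997 vs cont=46.5615 → 48.1997 [stop]  node(3,1) S=53.7227 payoff=31.6773 vs cont=30.2479 → 31.6773 [stop]  node(3,2) S=77.5835 payoff=7.8165 vs cont=13.6042 → 13.6042 [wait]  node(3,3) S=112.0420 payoff=0.0000 vs cont=3.6724 → 3.6724 [wait]
k=2: node(2,0) S=44.7046 payoff=40.6954 vs cont=39.0572 → 40.6954 [stop]  node(2,1) S=64.5600 payoff=20.8400 vs cont=22.0805 → 22.0805 [wait]  node(2,2) S=93.2341 payoff=0.0000 vs cont=8.4034 → 8.4034 [wait]
k=1: node(1,0) S=53.7227 payoff=31.6773 vs cont=30.6561 → 31.6773 [stop]  node(1,1) S=77.5835 payoff=7.8165 vs cont=14.8542 → 14.8542 [wait]
k=0: node(0,0) S=64.5600 payoff=20.8400 vs cont=22.7022 → 22.7022 [wait]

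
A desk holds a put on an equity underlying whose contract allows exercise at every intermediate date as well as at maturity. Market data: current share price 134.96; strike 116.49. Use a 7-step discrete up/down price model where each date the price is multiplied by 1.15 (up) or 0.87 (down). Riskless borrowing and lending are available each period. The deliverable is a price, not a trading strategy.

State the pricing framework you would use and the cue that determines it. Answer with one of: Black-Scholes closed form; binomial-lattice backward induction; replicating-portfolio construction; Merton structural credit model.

Key observation: the put (strike 116.49 on spot 134.96) is American-style on a 7-step discrete price model, so the early-exercise decision at every node requires stepwise backward valuation — a closed form cannot price the exercise right.

framework: binomial-lattice backward induction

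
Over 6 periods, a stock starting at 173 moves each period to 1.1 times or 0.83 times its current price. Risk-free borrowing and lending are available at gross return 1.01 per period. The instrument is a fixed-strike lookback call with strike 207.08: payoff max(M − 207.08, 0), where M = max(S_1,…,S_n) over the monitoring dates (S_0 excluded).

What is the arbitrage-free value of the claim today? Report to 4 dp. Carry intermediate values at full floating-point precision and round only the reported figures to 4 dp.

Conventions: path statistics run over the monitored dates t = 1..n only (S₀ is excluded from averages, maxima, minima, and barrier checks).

price = 19.6118

Under the martingale measure an up-move has probability p* = 0.6667; value the claim as the probability-weighted average of per-path payoffs, discounted 6 periods at R = 1.01.
Enumerate all 2^6 = 64 price paths (U = up ×1.1, D = down ×0.83); each path with k up-moves has probability p*^k·(1−p*)^(6−k).
DDDDDD: M=143.5900, payoff=0.0000, prob=0.001372
UDDDDD: M=190.3000, payoff=0.0000, prob=0.002743
DUDDDD: M=157.9490, payoff=0.0000, prob=0.002743
UUDDDD: M=209.3300, payoff=2.2500, prob=0.005487
DDUDDD: M=143.5900, payoff=0.0000, prob=0.002743
UDUDDD: M=190.3000, payoff=0.0000, prob=0.005487
DUUDDD: M=173.7439, payoff=0.0000, prob=0.005487
UUUDDD: M=230.2630, payoff=23.1830, prob=0.010974
DDDUDD: M=143.5900, payoff=0.0000, prob=0.002743
UDDUDD: M=190.3000, payoff=0.0000, prob=0.005487
DUDUDD: M=157.9490, payoff=0.0000, prob=0.005487
UUDUDD: M=209.3300, payoff=2.2500, prob=0.010974
DDUUDD: M=144.2074, payoff=0.0000, prob=0.005487
UDUUDD: M=191.1183, payoff=0.0000, prob=0.010974
DUUUDD: M=191.1183, payoff=0.0000, prob=0.010974
UUUUDD: M=253.2893, payoff=46.2093, prob=0.021948
DDDDUD: M=143.5900, payoff=0.0000, prob=0.002743
UDDDUD: M=190.3000, payoff=0.0000, prob=0.005487
DUDDUD: M=157.9490, payoff=0.0000, prob=0.005487
UUDDUD: M=209.3300, payoff=2.2500, prob=0.010974
DDUDUD: M=143.5900, payoff=0.0000, prob=0.005487
UDUDUD: M=190.3000, payoff=0.0000, prob=0.010974
DUUDUD: M=173.7439, payoff=0.0000, prob=0.010974
UUUDUD: M=230.2630, payoff=23.1830, prob=0.021948
DDDUUD: M=143.5900, payoff=0.0000, prob=0.005487
UDDUUD: M=190.3000, payoff=0.0000, prob=0.010974
DUDUUD: M=158.6282, payoff=0.0000, prob=0.010974
UUDUUD: M=210.2301, payoff=3.1501, prob=0.021948
DDUUUD: M=158.6282, payoff=0.0000, prob=0.010974
UDUUUD: M=210.2301, payoff=3.1501, prob=0.021948
DUUUUD: M=210.2301, payoff=3.1501, prob=0.021948
UUUUUD: M=278.6182, payoff=71.5382, prob=0.043896
DDDDDU: M=143.5900, payoff=0.0000, prob=0.002743
UDDDDU: M=190.3000, payoff=0.0000, prob=0.005487
DUDDDU: M=157.9490, payoff=0.0000, prob=0.005487
UUDDDU: M=209.3300, payoff=2.2500, prob=0.010974
DDUDDU: M=143.5900, payoff=0.0000, prob=0.005487
UDUDDU: M=190.3000, payoff=0.0000, prob=0.010974
DUUDDU: M=173.7439, payoff=0.0000, prob=0.010974
UUUDDU: M=230.2630, payoff=23.1830, prob=0.021948
DDDUDU: M=143.5900, payoff=0.0000, prob=0.005487
UDDUDU: M=190.3000, payoff=0.0000, prob=0.010974
DUDUDU: M=157.9490, payoff=0.0000, prob=0.010974
UUDUDU: M=209.3300, payoff=2.2500, prob=0.021948
DDUUDU: M=144.2074, payoff=0.0000, prob=0.010974
UDUUDU: M=191.1183, payoff=0.0000, prob=0.021948
DUUUDU: M=191.1183, payoff=0.0000, prob=0.021948
UUUUDU: M=253.2893, payoff=46.2093, prob=0.043896
DDDDUU: M=143.5900, payoff=0.0000, prob=0.005487
UDDDUU: M=190.3000, payoff=0.0000, prob=0.010974
DUDDUU: M=157.9490, payoff=0.0000, prob=0.010974
UUDDUU: M=209.3300, payoff=2.2500, prob=0.021948
DDUDUU: M=143.5900, payoff=0.0000, prob=0.010974
UDUDUU: M=190.3000, payoff=0.0000, prob=0.021948
DUUDUU: M=174.4910, payoff=0.0000, prob=0.021948
UUUDUU: M=231.2531, payoff=24.1731, prob=0.043896
DDDUUU: M=143.5900, payoff=0.0000, prob=0.010974
UDDUUU: M=190.3000, payoff=0.0000, prob=0.021948
DUDUUU: M=174.4910, payoff=0.0000, prob=0.021948
UUDUUU: M=231.2531, payoff=24.1731, prob=0.043896
DDUUUU: M=174.4910, payoff=0.0000, prob=0.021948
UDUUUU: M=231.2531, payoff=24.1731, prob=0.043896
DUUUUU: M=231.2531, payoff=24.1731, prob=0.043896
UUUUUU: M=306.4801, payoff=99.4001, prob=0.087791
Price = Σ prob·payoff / R^6 = 20.818326 / 1.061520 = 19.6118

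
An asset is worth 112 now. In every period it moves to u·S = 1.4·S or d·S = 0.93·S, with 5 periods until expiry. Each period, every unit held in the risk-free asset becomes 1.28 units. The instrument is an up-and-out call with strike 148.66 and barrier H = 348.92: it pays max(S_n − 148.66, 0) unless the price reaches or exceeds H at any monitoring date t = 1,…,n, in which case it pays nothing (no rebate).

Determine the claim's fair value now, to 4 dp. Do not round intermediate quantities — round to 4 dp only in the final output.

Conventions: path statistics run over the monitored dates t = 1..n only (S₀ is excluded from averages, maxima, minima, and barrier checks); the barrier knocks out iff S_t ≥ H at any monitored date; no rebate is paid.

price = 9.9281

No-arbitrage gives p* = (R−d)/(u−d) = 0.7447: enumerate every path, weight its payoff by its p*-probability, and discount by R^5.
Enumerate all 2^5 = 32 price paths (U = up ×1.4, D = down ×0.93); each path with k up-moves has probability p*^k·(1−p*)^(5−k).
DDDDD: M=104.1600, payoff=0.0000, prob=0.001085
UDDDD: M=156.8000, payoff=0.0000, prob=0.003164
DUDDD: M=145.8240, payoff=0.0000, prob=0.003164
UUDDD: M=219.5200, payoff=27.9124, prob=0.009230
DDUDD: M=135.6163, payoff=0.0000, prob=0.003164
UDUDD: M=204.1536, payoff=27.9124, prob=0.009230
DUUDD: M=204.1536, payoff=27.9124, prob=0.009230
UUUDD: M=307.3280, payoff=117.1480, prob=0.026920
DDDUD: M=126.1232, payoff=0.0000, prob=0.003164
UDDUD: M=189.8628, payoff=27.9124, prob=0.009230
DUDUD: M=189.8628, payoff=27.9124, prob=0.009230
UUDUD: M=285.8150, payoff=117.1480, prob=0.026920
DDUUD: M=189.8628, payoff=27.9124, prob=0.009230
UDUUD: M=285.8150, payoff=117.1480, prob=0.026920
DUUUD: M=285.8150, payoff=117.1480, prob=0.026920
UUUUD: M=430.2592, payoff=0.0000, prob=0.078517
DDDDU: M=117.2946, payoff=0.0000, prob=0.003164
UDDDU: M=176.5724, payoff=27.9124, prob=0.009230
DUDDU: M=176.5724, payoff=27.9124, prob=0.009230
UUDDU: M=265.8080, payoff=117.1480, prob=0.026920
DDUDU: M=176.5724, payoff=27.9124, prob=0.009230
UDUDU: M=265.8080, payoff=117.1480, prob=0.026920
DUUDU: M=265.8080, payoff=117.1480, prob=0.026920
UUUDU: M=400.1411, payoff=0.0000, prob=0.078517
DDDUU: M=176.5724, payoff=27.9124, prob=0.009230
UDDUU: M=265.8080, payoff=117.1480, prob=0.026920
DUDUU: M=265.8080, payoff=117.1480, prob=0.026920
UUDUU: M=400.1411, payoff=0.0000, prob=0.078517
DDUUU: M=265.8080, payoff=117.1480, prob=0.026920
UDUUU: M=400.1411, payoff=0.0000, prob=0.078517
DUUUU: M=400.1411, payoff=0.0000, prob=0.078517
UUUUU: M=602.3629, payoff=0.0000, prob=0.229008
Price = Σ prob·payoff / R^5 = 34.112656 / 3.435974 = 9.9281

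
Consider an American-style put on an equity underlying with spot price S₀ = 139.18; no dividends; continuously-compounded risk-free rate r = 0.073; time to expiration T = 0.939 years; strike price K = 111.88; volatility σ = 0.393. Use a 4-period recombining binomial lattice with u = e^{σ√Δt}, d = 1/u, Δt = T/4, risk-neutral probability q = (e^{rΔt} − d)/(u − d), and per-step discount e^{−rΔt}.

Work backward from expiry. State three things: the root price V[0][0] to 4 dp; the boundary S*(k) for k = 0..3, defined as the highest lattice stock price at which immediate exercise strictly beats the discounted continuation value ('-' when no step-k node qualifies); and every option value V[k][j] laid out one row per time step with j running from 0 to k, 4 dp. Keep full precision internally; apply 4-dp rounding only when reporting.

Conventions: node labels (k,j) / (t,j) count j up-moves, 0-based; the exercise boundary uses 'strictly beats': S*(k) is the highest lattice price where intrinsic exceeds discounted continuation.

Δt=0.23475  u=1.20975  d=0.82662  q=0.49765  discount=0.98301
step 4 (expiry): payoffs max(K−S,0) = 46.8975 16.7787 0.0000 0.0000 0.0000
step 3: (k=3,j=0): S=78.6125, K−S=33.2675, hold=31.3666 ⇒ V=33.2675 exercise | (k=3,j=1): S=115.0487, K−S=0.0000, hold=8.2855 ⇒ V=8.2855 continue | (k=3,j=2): S=168.3728, K−S=0.0000, hold=0.0000 ⇒ V=0.0000 continue | (k=3,j=3): S=246.4121, K−S=0.0000, hold=0.0000 ⇒ V=0.0000 continue  boundary S*=78.6125
step 2: (k=2,j=0): S=95.1013, K−S=16.7787, hold=20.4811 ⇒ V=20.4811 continue | (k=2,j=1): S=139.1800, K−S=0.0000, hold=4.0915 ⇒ V=4.0915 continue | (k=2,j=2): S=203.6887, K−S=0.0000, hold=0.0000 ⇒ V=0.0000 continue  boundary S*=-
step 1: (k=1,j=0): S=115.0487, K−S=0.0000, hold=12.1153 ⇒ V=12.1153 continue | (k=1,j=1): S=168.3728, K−S=0.0000, hold=2.0204 ⇒ V=2.0204 continue  boundary S*=-
step 0: (k=0,j=0): S=139.1800, K−S=0.0000, hold=6.9711 ⇒ V=6.9711 continue  boundary S*=-

price = 6.9711
boundary = - - - 78.6125
tree:
6.9711
12.1153 2.0204
20.4811 4.0915 0.0000
33.2675 8.2855 0.0000 0.0000
46.8975 16.7787 0.0000 0.0000 0.0000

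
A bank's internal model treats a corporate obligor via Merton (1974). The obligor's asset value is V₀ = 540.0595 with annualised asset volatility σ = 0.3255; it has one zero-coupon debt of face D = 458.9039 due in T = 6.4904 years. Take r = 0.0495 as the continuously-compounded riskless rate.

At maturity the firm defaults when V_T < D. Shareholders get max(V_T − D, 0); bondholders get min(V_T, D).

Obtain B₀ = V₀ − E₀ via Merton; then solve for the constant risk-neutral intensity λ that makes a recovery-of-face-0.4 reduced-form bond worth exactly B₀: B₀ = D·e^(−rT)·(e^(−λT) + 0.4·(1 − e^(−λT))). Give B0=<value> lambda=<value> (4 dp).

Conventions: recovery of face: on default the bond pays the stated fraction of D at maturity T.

Equity is a call on the firm's assets struck at D = 458.9039:
d₁ = [ln(V₀/D) + (r + σ²/2)T] / (σ√T)
   = [ln(540.0595/458.9039) + (0.0495 + 0.5·0.3255²)·6.4904] / (0.3255·√6.4904)
   = [0.162838 + 0.665105] / 0.829252 = 0.998421
d₂ = d₁ − σ√T = 0.998421 − 0.829252 = 0.169169
N(d₁) = 0.840962,  N(d₂) = 0.567168,  e^(−rT) = 0.725224
E₀ = V₀·N(d₁) − D·e^(−rT)·N(d₂)
   = 540.0595·0.840962 − 458.9039·0.725224·0.567168 = 265.411621
B₀ = V₀ − E₀ = 540.0595 − 265.411621 = 274.647879
e^(−λT) = (B₀·e^(rT)/D − 0.4)/(1 − 0.4) = (274.6479·1.378884/458.9039 − 0.4)/0.6 = 0.70874010
λ = −ln(0.70874010)/6.4904 = 0.053042

B0=274.6479 lambda=0.0530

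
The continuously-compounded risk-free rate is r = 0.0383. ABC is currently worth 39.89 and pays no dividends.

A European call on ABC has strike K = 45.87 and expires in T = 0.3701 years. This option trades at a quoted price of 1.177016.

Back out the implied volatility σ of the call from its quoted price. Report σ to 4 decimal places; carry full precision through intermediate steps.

At σ = 0.3060 the Black–Scholes value reproduces the quote:
σ√T = 0.306·√0.3701 = 0.186158
d₁ = (ln(S/K) + (r+σ²/2)T) / (σ√T) = (ln(39.89/45.87) + (0.0383+0.306²/2)·0.3701) / 0.186158 = (-0.139686 + 0.031502) / 0.186158 = -0.581139
d₂ = d₁ − σ√T = -0.581139 − 0.186158 = -0.767297
e^{−rT} = 0.985925
N(d₁) = 0.280573,  N(d₂) = 0.221453
V = S·N(d₁) − K·e^{−rT}·N(d₂) = 11.192074 − 10.015058 = 1.177016 (the observed quote) — the price is monotone increasing in volatility, hence this σ is the only solution

sigma = 0.3060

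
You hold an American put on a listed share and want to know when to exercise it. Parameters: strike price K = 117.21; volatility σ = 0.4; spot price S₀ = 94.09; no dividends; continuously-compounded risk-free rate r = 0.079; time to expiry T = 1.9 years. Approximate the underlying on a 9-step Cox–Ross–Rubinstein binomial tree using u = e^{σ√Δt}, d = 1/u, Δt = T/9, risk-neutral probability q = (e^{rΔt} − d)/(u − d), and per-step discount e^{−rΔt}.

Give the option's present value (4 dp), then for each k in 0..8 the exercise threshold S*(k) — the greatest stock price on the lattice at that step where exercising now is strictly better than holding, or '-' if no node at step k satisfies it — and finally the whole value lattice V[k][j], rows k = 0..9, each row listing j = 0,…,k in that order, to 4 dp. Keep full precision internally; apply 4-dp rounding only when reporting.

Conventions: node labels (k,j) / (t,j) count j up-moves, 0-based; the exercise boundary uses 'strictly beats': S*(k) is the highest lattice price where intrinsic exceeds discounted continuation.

params: Δt=0.21111 u=1.20176 d=0.83211 q=0.49968 e^(-rΔt)=0.98346
t_9 payoffs: 99.2137 91.2193 79.6734 62.9987 38.9165 4.1364 0.0000 0.0000 0.0000 0.0000
t_8: node(8,0) S=21.6272 payoff=95.5828 vs cont=93.6442 → 95.5828 [stop]  node(8,1) S=31.2346 payoff=85.9754 vs cont=84.0368 → 85.9754 [stop]  node(8,2) S=45.1099 payoff=72.1001 vs cont=70.1615 → 72.1001 [stop]  node(8,3) S=65.1490 payoff=52.0610 vs cont=50.1224 → 52.0610 [stop]  node(8,4) S=94.0900 payoff=23.1200 vs cont=21.1814 → 23.1200 [stop]  node(8,5) S=135.8874 payoff=0.0000 vs cont=2.0353 → 2.0353 [wait]  node(8,6) S=196.2523 payoff=0.0000 vs cont=0.0000 → 0.0000 [wait]  node(8,7) S=283.4330 payoff=0.0000 vs cont=0.0000 → 0.0000 [wait]  node(8,8) S=409.3417 payoff=0.0000 vs cont=0.0000 → 0.0000 [wait]  ⇒ S*(8)=94.0900
t_7: node(7,0) S=25.9907 payoff=91.2193 vs cont=89.2807 → 91.2193 [stop]  node(7,1) S=37.5366 payoff=79.6734 vs cont=77.7349 → 79.6734 [stop]  node(7,2) S=54.2113 payoff=62.9987 vs cont=61.0601 → 62.9987 [stop]  node(7,3) S=78.2935 payoff=38.9165 vs cont=36.9779 → 38.9165 [stop]  node(7,4) S=113.0736 payoff=4.1364 vs cont=12.3763 → 12.3763 [wait]  node(7,5) S=163.3040 payoff=0.0000 vs cont=1.0015 → 1.0015 [wait]  node(7,6) S=235.8482 payoff=0.0000 vs cont=0.0000 → 0.0000 [wait]  node(7,7) S=340.6185 payoff=0.0000 vs cont=0.0000 → 0.0000 [wait]  ⇒ S*(7)=78.2935
t_6: node(6,0) S=31.2346 payoff=85.9754 vs cont=84.0368 → 85.9754 [stop]  node(6,1) S=45.1099 payoff=72.1001 vs cont=70.1615 → 72.1001 [stop]  node(6,2) S=65.1490 payoff=52.0610 vs cont=50.1224 → 52.0610 [stop]  node(6,3) S=94.0900 payoff=23.1200 vs cont=25.2306 → 25.2306 [wait]  node(6,4) S=135.8874 payoff=0.0000 vs cont=6.5818 → 6.5818 [wait]  node(6,5) S=196.2523 payoff=0.0000 vs cont=0.4928 → 0.4928 [wait]  node(6,6) S=283.4330 payoff=0.0000 vs cont=0.0000 → 0.0000 [wait]  ⇒ S*(6)=65.1490
t_5: node(5,0) S=37.5366 payoff=79.6734 vs cont=77.7349 → 79.6734 [stop]  node(5,1) S=54.2113 payoff=62.9987 vs cont=61.0601 → 62.9987 [stop]  node(5,2) S=78.2935 payoff=38.9165 vs cont=38.0151 → 38.9165 [stop]  node(5,3) S=113.0736 payoff=4.1364 vs cont=15.6490 → 15.6490 [wait]  node(5,4) S=163.3040 payoff=0.0000 vs cont=3.4807 → 3.4807 [wait]  node(5,5) S=235.8482 payoff=0.0000 vs cont=0.2425 → 0.2425 [wait]  ⇒ S*(5)=78.2935
t_4: node(4,0) S=45.1099 payoff=72.1001 vs cont=70.1615 → 72.1001 [stop]  node(4,1) S=65.1490 payoff=52.0610 vs cont=50.1224 → 52.0610 [stop]  node(4,2) S=94.0900 payoff=23.1200 vs cont=26.8389 → 26.8389 [wait]  node(4,3) S=135.8874 payoff=0.0000 vs cont=9.4105 → 9.4105 [wait]  node(4,4) S=196.2523 payoff=0.0000 vs cont=1.8318 → 1.8318 [wait]  ⇒ S*(4)=65.1490
t_3: node(3,0) S=54.2113 payoff=62.9987 vs cont=61.0601 → 62.9987 [stop]  node(3,1) S=78.2935 payoff=38.9165 vs cont=38.8054 → 38.9165 [stop]  node(3,2) S=113.0736 payoff=4.1364 vs cont=17.8304 → 17.8304 [wait]  node(3,3) S=163.3040 payoff=0.0000 vs cont=5.5306 → 5.5306 [wait]  ⇒ S*(3)=78.2935
t_2: node(2,0) S=65.1490 payoff=52.0610 vs cont=50.1224 → 52.0610 [stop]  node(2,1) S=94.0900 payoff=23.1200 vs cont=27.9109 → 27.9109 [wait]  node(2,2) S=135.8874 payoff=0.0000 vs cont=11.4912 → 11.4912 [wait]  ⇒ S*(2)=65.1490
t_1: node(1,0) S=78.2935 payoff=38.9165 vs cont=39.3322 → 39.3322 [wait]  node(1,1) S=113.0736 payoff=4.1364 vs cont=19.3804 → 19.3804 [wait]  ⇒ S*(1)=-
t_0: node(0,0) S=94.0900 payoff=23.1200 vs cont=28.8771 → 28.8771 [wait]  ⇒ S*(0)=-

price = 28.8771
boundary = - - 65.1490 78.2935 65.1490 78.2935 65.1490 78.2935 94.0900
tree:
28.8771
39.3322 19.3804
52.0610 27.9109 11.4912
62.9987 38.9165 17.8304 5.5306
72.1001 52.0610 26.8389 9.4105 1.8318
79.6734 62.9987 38.9165 15.6490 3.4807 0.2425
85.9754 72.1001 52.0610 25.2306 6.5818 0.4928 0.0000
91.2193 79.6734 62.9987 38.9165 12.3763 1.0015 0.0000 0.0000
95.5828 85.9754 72.1001 52.0610 23.1200 2.0353 0.0000 0.0000 0.0000
99.2137 91.2193 79.6734 62.9987 38.9165 4.1364 0.0000 0.0000 0.0000 0.0000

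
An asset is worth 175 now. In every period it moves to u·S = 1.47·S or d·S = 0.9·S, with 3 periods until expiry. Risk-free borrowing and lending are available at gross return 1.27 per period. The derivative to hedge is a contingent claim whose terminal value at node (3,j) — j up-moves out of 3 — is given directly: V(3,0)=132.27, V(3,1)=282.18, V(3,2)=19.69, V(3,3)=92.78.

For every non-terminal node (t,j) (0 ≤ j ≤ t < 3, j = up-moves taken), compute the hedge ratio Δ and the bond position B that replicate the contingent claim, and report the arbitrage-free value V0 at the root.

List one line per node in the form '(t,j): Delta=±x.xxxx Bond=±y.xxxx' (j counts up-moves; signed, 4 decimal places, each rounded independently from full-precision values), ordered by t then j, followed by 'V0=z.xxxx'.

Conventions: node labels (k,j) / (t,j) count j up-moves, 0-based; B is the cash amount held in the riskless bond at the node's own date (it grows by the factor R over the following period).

(0,0): Delta=-0.4371 Bond=128.9546
(1,0): Delta=-1.0331 Bond=257.6486
(1,1): Delta=-0.2398 Bond=113.0283
(2,0): Delta=1.8554 Bond=-82.2283
(2,1): Delta=-1.9890 Bond=548.5338
(2,2): Delta=0.3391 Bond=-75.3663
V0=52.4689

The replicating-portfolio and risk-neutral prices coincide; use p* = (1.27−0.9)/(1.47−0.9) = 0.6491 for the latter.
Terminal payoffs: V(3,0)=132.2700, V(3,1)=282.1800, V(3,2)=19.6900, V(3,3)=92.7800
(2,0): S=141.7500. Δ = (V_up−V_dn)/(S_up−S_dn) = (282.1800−132.2700)/(208.3725−127.5750) = 1.8554. V = [p*·282.1800 + (1−p*)·132.2700]/1.27 = 180.7717. B = V − Δ·S = -82.2283.
(2,1): S=231.5250. Δ = (V_up−V_dn)/(S_up−S_dn) = (19.6900−282.1800)/(340.3417−208.3725) = -1.9890. V = [p*·19.6900 + (1−p*)·282.1800]/1.27 = 88.0250. B = V − Δ·S = 548.5338.
(2,2): S=378.1575. Δ = (V_up−V_dn)/(S_up−S_dn) = (92.7800−19.6900)/(555.8915−340.3417) = 0.3391. V = [p*·92.7800 + (1−p*)·19.6900]/1.27 = 52.8617. B = V − Δ·S = -75.3663.
(1,0): S=157.5000. Δ = (V_up−V_dn)/(S_up−S_dn) = (88.0250−180.7717)/(231.5250−141.7500) = -1.0331. V = [p*·88.0250 + (1−p*)·180.7717]/1.27 = 94.9352. B = V − Δ·S = 257.6486.
(1,1): S=257.2500. Δ = (V_up−V_dn)/(S_up−S_dn) = (52.8617−88.0250)/(378.1575−231.5250) = -0.2398. V = [p*·52.8617 + (1−p*)·88.0250]/1.27 = 51.3384. B = V − Δ·S = 113.0283.
(0,0): S=175.0000. Δ = (V_up−V_dn)/(S_up−S_dn) = (51.3384−94.9352)/(257.2500−157.5000) = -0.4371. V = [p*·51.3384 + (1−p*)·94.9352]/1.27 = 52.4689. B = V − Δ·S = 128.9546.
Sanity check at the root: Δ(0,0)·S0 + B(0,0) reproduces V0 = 52.4689.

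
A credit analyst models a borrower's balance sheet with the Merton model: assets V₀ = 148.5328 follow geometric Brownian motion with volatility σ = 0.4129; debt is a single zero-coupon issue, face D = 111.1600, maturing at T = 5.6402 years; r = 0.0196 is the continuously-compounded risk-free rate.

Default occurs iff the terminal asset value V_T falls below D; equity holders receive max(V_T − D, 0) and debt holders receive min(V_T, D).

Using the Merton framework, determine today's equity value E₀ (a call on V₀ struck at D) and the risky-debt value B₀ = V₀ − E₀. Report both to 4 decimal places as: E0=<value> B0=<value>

Apply the equity-as-call identities (strike 111.1600, horizon 5.6402 years):
d₁ = [ln(V₀/D) + (r + σ²/2)T] / (σ√T)
   = [ln(148.5328/111.1600) + (0.0196 + 0.5·0.4129²)·5.6402] / (0.4129·√5.6402)
   = [0.289835 + 0.591337] / 0.980601 = 0.898604
d₂ = d₁ − σ√T = 0.898604 − 0.980601 = -0.081996
N(d₁) = 0.815568,  N(d₂) = 0.467325,  e^(−rT) = 0.895343
E₀ = V₀·N(d₁) − D·e^(−rT)·N(d₂)
   = 148.5328·0.815568 − 111.1600·0.895343·0.467325 = 74.627490
B₀ = V₀ − E₀ = 148.5328 − 74.627490 = 73.905310

E0=74.6275 B0=73.9053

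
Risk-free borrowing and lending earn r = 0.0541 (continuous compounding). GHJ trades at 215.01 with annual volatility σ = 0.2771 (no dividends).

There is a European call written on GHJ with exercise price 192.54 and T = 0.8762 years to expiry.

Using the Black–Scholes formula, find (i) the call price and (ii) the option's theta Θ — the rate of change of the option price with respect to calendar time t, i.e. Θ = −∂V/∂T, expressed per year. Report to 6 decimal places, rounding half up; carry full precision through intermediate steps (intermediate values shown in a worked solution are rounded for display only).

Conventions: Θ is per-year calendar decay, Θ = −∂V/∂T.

price = 39.921410
Θ = -16.463481

σ√T = 0.2771·√0.8762 = 0.259381
d₁ = (ln(S/K) + (r+σ²/2)T) / (σ√T) = (ln(215.01/192.54) + (0.0541+0.2771²/2)·0.8762) / 0.259381 = (0.110381 + 0.081042) / 0.259381 = 0.737997
d₂ = d₁ − σ√T = 0.737997 − 0.259381 = 0.478616
e^{−rT} = 0.953704
N(d₁) = 0.769742,  N(d₂) = 0.683894
Call price V = S·N(d₁) − K·e^{−rT}·N(d₂) = 165.502170 − 125.580761 = 39.921410
φ(d₁) = (1/√(2π))·e^{−d₁²/2} = 0.303839
Θ = −S·φ(d₁)·σ/(2√T) − r·K·e^{−rT}·N(d₂) = −9.669562 − 6.793919 = -16.463481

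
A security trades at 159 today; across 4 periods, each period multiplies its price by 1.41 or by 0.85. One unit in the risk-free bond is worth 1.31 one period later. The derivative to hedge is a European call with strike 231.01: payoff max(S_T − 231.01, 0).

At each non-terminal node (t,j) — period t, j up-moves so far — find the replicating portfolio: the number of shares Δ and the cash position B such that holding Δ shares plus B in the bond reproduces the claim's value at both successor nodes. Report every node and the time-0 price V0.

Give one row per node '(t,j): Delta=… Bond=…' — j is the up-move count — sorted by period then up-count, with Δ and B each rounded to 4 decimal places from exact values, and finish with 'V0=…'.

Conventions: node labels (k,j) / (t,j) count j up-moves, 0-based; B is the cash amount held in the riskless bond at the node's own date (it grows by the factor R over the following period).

Arbitrage-free pricing uses the up-move probability p* = (R−d)/(u−d) = 0.8214, discounting each step at R = 1.31.
Terminal payoffs: V(4,0)=0.0000, V(4,1)=0.0000, V(4,2)=0.0000, V(4,3)=147.8453, V(4,4)=397.4441
Node (3,0) S=97.6459: V=(p*·0.0000+(1−p*)·0.0000)/1.31=0.0000; Δ=(0.0000−0.0000)/(137.6807−82.9990)=0.0000; B=V−Δ·S=0.0000
Node (3,1) S=161.9773: V=(p*·0.0000+(1−p*)·0.0000)/1.31=0.0000; Δ=(0.0000−0.0000)/(228.3880−137.6807)=0.0000; B=V−Δ·S=0.0000
Node (3,2) S=268.6917: V=(p*·147.8453+(1−p*)·0.0000)/1.31=92.7056; Δ=(147.8453−0.0000)/(378.8553−228.3880)=0.9826; B=V−Δ·S=-171.3039
Node (3,3) S=445.7121: V=(p*·397.4441+(1−p*)·147.8453)/1.31=269.3686; Δ=(397.4441−147.8453)/(628.4541−378.8553)=1.0000; B=V−Δ·S=-176.3435
Node (2,0) S=114.8775: V=(p*·0.0000+(1−p*)·0.0000)/1.31=0.0000; Δ=(0.0000−0.0000)/(161.9773−97.6459)=0.0000; B=V−Δ·S=0.0000
Node (2,1) S=190.5615: V=(p*·92.7056+(1−p*)·0.0000)/1.31=58.1306; Δ=(92.7056−0.0000)/(268.6917−161.9773)=0.8687; B=V−Δ·S=-107.4152
Node (2,2) S=316.1079: V=(p*·269.3686+(1−p*)·92.7056)/1.31=181.5433; Δ=(269.3686−92.7056)/(445.7121−268.6917)=0.9980; B=V−Δ·S=-133.9264
Node (1,0) S=135.1500: V=(p*·58.1306+(1−p*)·0.0000)/1.31=36.4505; Δ=(58.1306−0.0000)/(190.5615−114.8775)=0.7681; B=V−Δ·S=-67.3541
Node (1,1) S=224.1900: V=(p*·181.5433+(1−p*)·58.1306)/1.31=121.7598; Δ=(181.5433−58.1306)/(316.1079−190.5615)=0.9830; B=V−Δ·S=-98.6200
Node (0,0) S=159.0000: V=(p*·121.7598+(1−p*)·36.4505)/1.31=81.3175; Δ=(121.7598−36.4505)/(224.1900−135.1500)=0.9581; B=V−Δ·S=-71.0205
Verification: the root portfolio costs Δ(0,0)·S0 + B(0,0) = 81.3175, matching V0.

(0,0): Delta=0.9581 Bond=-71.0205
(1,0): Delta=0.7681 Bond=-67.3541
(1,1): Delta=0.9830 Bond=-98.6200
(2,0): Delta=0.0000 Bond=0.0000
(2,1): Delta=0.8687 Bond=-107.4152
(2,2): Delta=0.9980 Bond=-133.9264
(3,0): Delta=0.0000 Bond=0.0000
(3,1): Delta=0.0000 Bond=0.0000
(3,2): Delta=0.9826 Bond=-171.3039
(3,3): Delta=1.0000 Bond=-176.3435
V0=81.3175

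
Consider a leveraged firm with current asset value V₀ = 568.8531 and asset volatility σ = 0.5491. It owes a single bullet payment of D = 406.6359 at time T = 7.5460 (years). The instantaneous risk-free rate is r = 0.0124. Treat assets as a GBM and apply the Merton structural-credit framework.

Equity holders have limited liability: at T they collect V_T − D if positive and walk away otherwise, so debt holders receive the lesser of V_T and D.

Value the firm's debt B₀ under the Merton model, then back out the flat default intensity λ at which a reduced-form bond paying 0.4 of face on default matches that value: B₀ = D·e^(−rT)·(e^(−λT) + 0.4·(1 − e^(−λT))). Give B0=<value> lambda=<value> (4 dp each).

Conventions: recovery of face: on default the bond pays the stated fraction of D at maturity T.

Equity is a call on the firm's assets struck at D = 406.6359:
d₁ = [ln(V₀/D) + (r + σ²/2)T] / (σ√T)
   = [ln(568.8531/406.6359) + (0.0124 + 0.5·0.5491²)·7.5460] / (0.5491·√7.5460)
   = [0.335704 + 1.231171] / 1.508377 = 1.038782
d₂ = d₁ − σ√T = 1.038782 − 1.508377 = -0.469595
N(d₁) = 0.850547,  N(d₂) = 0.319322,  e^(−rT) = 0.910674
E₀ = V₀·N(d₁) − D·e^(−rT)·N(d₂)
   = 568.8531·0.850547 − 406.6359·0.910674·0.319322 = 365.587167
B₀ = V₀ − E₀ = 568.8531 − 365.587167 = 203.265933
e^(−λT) = (B₀·e^(rT)/D − 0.4)/(1 − 0.4) = (203.2659·1.098088/406.6359 − 0.4)/0.6 = 0.24817233
λ = −ln(0.24817233)/7.5460 = 0.184685

B0=203.2659 lambda=0.1847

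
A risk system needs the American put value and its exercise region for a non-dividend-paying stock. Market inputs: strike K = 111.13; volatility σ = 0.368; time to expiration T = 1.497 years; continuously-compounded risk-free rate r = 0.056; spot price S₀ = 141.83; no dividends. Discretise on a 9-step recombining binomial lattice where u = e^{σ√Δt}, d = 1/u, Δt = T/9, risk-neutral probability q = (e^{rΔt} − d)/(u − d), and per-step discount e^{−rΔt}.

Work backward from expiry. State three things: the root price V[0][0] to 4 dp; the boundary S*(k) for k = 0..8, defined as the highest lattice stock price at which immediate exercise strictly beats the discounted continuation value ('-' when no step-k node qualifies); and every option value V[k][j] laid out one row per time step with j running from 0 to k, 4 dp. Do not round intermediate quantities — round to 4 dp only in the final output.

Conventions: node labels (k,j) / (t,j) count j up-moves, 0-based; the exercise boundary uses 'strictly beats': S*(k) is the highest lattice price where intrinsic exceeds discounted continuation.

Δt=0.16633  u=1.16193  d=0.86063  q=0.49361  discount=0.99073
step 9 (expiry): payoffs max(K−S,0) = 74.3901 61.5279 44.1627 20.7183 0.0000 0.0000 0.0000 0.0000 0.0000 0.0000
step 8: (k=8,j=0): S=42.6893, K−S=68.4407, hold=67.4104 ⇒ V=68.4407 exercise | (k=8,j=1): S=57.6344, K−S=53.4956, hold=52.4653 ⇒ V=53.4956 exercise | (k=8,j=2): S=77.8115, K−S=33.3185, hold=32.2882 ⇒ V=33.3185 exercise | (k=8,j=3): S=105.0524, K−S=6.0776, hold=10.3943 ⇒ V=10.3943 continue | (k=8,j=4): S=141.8300, K−S=0.0000, hold=0.0000 ⇒ V=0.0000 continue | (k=8,j=5): S=191.4830, K−S=0.0000, hold=0.0000 ⇒ V=0.0000 continue | (k=8,j=6): S=258.5191, K−S=0.0000, hold=0.0000 ⇒ V=0.0000 continue | (k=8,j=7): S=349.0236, K−S=0.0000, hold=0.0000 ⇒ V=0.0000 continue | (k=8,j=8): S=471.2127, K−S=0.0000, hold=0.0000 ⇒ V=0.0000 continue  boundary S*=77.8115
step 7: (k=7,j=0): S=49.6021, K−S=61.5279, hold=60.4975 ⇒ V=61.5279 exercise | (k=7,j=1): S=66.9673, K−S=44.1627, hold=43.1324 ⇒ V=44.1627 exercise | (k=7,j=2): S=90.4117, K−S=20.7183, hold=21.7989 ⇒ V=21.7989 continue | (k=7,j=3): S=122.0638, K−S=0.0000, hold=5.2148 ⇒ V=5.2148 continue | (k=7,j=4): S=164.7970, K−S=0.0000, hold=0.0000 ⇒ V=0.0000 continue | (k=7,j=5): S=222.4905, K−S=0.0000, hold=0.0000 ⇒ V=0.0000 continue | (k=7,j=6): S=300.3818, K−S=0.0000, hold=0.0000 ⇒ V=0.0000 continue | (k=7,j=7): S=405.5421, K−S=0.0000, hold=0.0000 ⇒ V=0.0000 continue  boundary S*=66.9673
step 6: (k=6,j=0): S=57.6344, K−S=53.4956, hold=52.4653 ⇒ V=53.4956 exercise | (k=6,j=1): S=77.8115, K−S=33.3185, hold=32.8167 ⇒ V=33.3185 exercise | (k=6,j=2): S=105.0524, K−S=6.0776, hold=13.4866 ⇒ V=13.4866 continue | (k=6,j=3): S=141.8300, K−S=0.0000, hold=2.6162 ⇒ V=2.6162 continue | (k=6,j=4): S=191.4830, K−S=0.0000, hold=0.0000 ⇒ V=0.0000 continue | (k=6,j=5): S=258.5191, K−S=0.0000, hold=0.0000 ⇒ V=0.0000 continue | (k=6,j=6): S=349.0236, K−S=0.0000, hold=0.0000 ⇒ V=0.0000 continue  boundary S*=77.8115
step 5: (k=5,j=0): S=66.9673, K−S=44.1627, hold=43.1324 ⇒ V=44.1627 exercise | (k=5,j=1): S=90.4117, K−S=20.7183, hold=23.3112 ⇒ V=23.3112 continue | (k=5,j=2): S=122.0638, K−S=0.0000, hold=8.0456 ⇒ V=8.0456 continue | (k=5,j=3): S=164.7970, K−S=0.0000, hold=1.3126 ⇒ V=1.3126 continue | (k=5,j=4): S=222.4905, K−S=0.0000, hold=0.0000 ⇒ V=0.0000 continue | (k=5,j=5): S=300.3818, K−S=0.0000, hold=0.0000 ⇒ V=0.0000 continue  boundary S*=66.9673
step 4: (k=4,j=0): S=77.8115, K−S=33.3185, hold=33.5562 ⇒ V=33.5562 continue | (k=4,j=1): S=105.0524, K−S=6.0776, hold=15.6297 ⇒ V=15.6297 continue | (k=4,j=2): S=141.8300, K−S=0.0000, hold=4.6783 ⇒ V=4.6783 continue | (k=4,j=3): S=191.4830, K−S=0.0000, hold=0.6585 ⇒ V=0.6585 continue | (k=4,j=4): S=258.5191, K−S=0.0000, hold=0.0000 ⇒ V=0.0000 continue  boundary S*=-
step 3: (k=3,j=0): S=90.4117, K−S=20.7183, hold=24.4785 ⇒ V=24.4785 continue | (k=3,j=1): S=122.0638, K−S=0.0000, hold=10.1292 ⇒ V=10.1292 continue | (k=3,j=2): S=164.7970, K−S=0.0000, hold=2.6691 ⇒ V=2.6691 continue | (k=3,j=3): S=222.4905, K−S=0.0000, hold=0.3304 ⇒ V=0.3304 continue  boundary S*=-
step 2: (k=2,j=0): S=105.0524, K−S=6.0776, hold=17.2343 ⇒ V=17.2343 continue | (k=2,j=1): S=141.8300, K−S=0.0000, hold=6.3871 ⇒ V=6.3871 continue | (k=2,j=2): S=191.4830, K−S=0.0000, hold=1.5007 ⇒ V=1.5007 continue  boundary S*=-
step 1: (k=1,j=0): S=122.0638, K−S=0.0000, hold=11.7699 ⇒ V=11.7699 continue | (k=1,j=1): S=164.7970, K−S=0.0000, hold=3.9383 ⇒ V=3.9383 continue  boundary S*=-
step 0: (k=0,j=0): S=141.8300, K−S=0.0000, hold=7.8308 ⇒ V=7.8308 continue  boundary S*=-

price = 7.8308
boundary = - - - - - 66.9673 77.8115 66.9673 77.8115
tree:
7.8308
11.7699 3.9383
17.2343 6.3871 1.5007
24.4785 10.1292 2.6691 0.3304
33.5562 15.6297 4.6783 0.6585 0.0000
44.1627 23.3112 8.0456 1.3126 0.0000 0.0000
53.4956 33.3185 13.4866 2.6162 0.0000 0.0000 0.0000
61.5279 44.1627 21.7989 5.2148 0.0000 0.0000 0.0000 0.0000
68.4407 53.4956 33.3185 10.3943 0.0000 0.0000 0.0000 0.0000 0.0000
74.3901 61.5279 44.1627 20.7183 0.0000 0.0000 0.0000 0.0000 0.0000 0.0000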